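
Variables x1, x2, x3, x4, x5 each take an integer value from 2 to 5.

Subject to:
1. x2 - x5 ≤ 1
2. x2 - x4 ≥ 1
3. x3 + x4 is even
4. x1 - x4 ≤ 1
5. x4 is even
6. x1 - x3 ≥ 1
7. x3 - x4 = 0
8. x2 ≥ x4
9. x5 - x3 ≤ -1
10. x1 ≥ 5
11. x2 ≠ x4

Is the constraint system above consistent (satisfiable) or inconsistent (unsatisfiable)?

Unsatisfiable

Constraints 1, 2, 4, 6, and 9 give x2 − x4 ≥ 1, x4 − x1 ≥ -1, x1 − x3 ≥ 1, x3 − x5 ≥ 1, x5 − x2 ≥ -1.
Adding all 5 inequalities: the left sides telescope to 0, and the right sides sum to 1 + (-1) + 1 + 1 + (-1) = 1. So 0 ≥ 1, which is false.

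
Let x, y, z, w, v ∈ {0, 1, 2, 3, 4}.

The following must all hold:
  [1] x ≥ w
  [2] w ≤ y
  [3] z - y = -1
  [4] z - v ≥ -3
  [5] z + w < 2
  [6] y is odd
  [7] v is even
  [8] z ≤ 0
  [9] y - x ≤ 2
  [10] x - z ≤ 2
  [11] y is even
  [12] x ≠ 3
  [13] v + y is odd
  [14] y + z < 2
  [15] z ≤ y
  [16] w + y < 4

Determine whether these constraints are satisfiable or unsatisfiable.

Unsatisfiable

Constraint 7 makes v even and constraint 11 makes y even, so v + y must be even. Constraint 13 says v + y is odd — contradiction.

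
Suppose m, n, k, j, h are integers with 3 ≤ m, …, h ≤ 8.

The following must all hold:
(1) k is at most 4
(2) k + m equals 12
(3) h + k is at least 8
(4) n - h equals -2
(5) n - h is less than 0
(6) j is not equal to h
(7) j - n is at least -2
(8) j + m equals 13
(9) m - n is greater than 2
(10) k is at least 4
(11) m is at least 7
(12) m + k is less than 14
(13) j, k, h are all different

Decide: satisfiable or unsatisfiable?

Satisfiable

The assignment m = 8, n = 5, k = 4, j = 5, h = 7 works:
  constraint 2 holds since k + m = 12.
  constraint 3 holds since h + k = 11.
  constraint 4 holds since n - h = -2.
The rest check out directly.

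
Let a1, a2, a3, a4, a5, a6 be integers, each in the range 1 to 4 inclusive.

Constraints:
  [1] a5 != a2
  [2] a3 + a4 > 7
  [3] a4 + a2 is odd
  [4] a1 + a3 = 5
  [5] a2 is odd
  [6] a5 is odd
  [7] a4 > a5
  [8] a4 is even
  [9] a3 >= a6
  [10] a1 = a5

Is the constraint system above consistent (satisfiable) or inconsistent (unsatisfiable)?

Satisfiable

One satisfying assignment is a1 = 1, a2 = 3, a3 = 4, a4 = 4, a5 = 1, a6 = 2.
For the less obvious constraints — constraint 2: a3 + a4 = 8; constraint 4: a1 + a3 = 5 — and the others hold by inspection.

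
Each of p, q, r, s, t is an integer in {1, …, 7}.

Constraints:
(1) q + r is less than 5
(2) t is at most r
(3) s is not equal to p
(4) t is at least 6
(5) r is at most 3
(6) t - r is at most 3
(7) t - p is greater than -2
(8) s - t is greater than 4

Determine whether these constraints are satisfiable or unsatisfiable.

Unsatisfiable

From constraints 2 and 4: r ≥ t and t ≥ 6, so r ≥ 6. From constraint 5: r ≤ 3. But 3 < 6, so no value of r works.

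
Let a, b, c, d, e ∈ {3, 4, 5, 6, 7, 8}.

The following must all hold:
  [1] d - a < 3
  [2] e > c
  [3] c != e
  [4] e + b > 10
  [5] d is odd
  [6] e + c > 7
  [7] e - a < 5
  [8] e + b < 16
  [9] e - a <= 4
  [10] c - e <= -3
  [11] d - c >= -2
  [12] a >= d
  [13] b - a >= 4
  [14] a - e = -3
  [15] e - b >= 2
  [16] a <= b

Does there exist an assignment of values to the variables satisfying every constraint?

Constraints 9, 13, and 15 give a − e ≥ -4, e − b ≥ 2, b − a ≥ 4.
Adding all 3 inequalities: the left sides telescope to 0, and the right sides sum to (-4) + 2 + 4 = 2. So 0 ≥ 2, which is false.

Unsatisfiable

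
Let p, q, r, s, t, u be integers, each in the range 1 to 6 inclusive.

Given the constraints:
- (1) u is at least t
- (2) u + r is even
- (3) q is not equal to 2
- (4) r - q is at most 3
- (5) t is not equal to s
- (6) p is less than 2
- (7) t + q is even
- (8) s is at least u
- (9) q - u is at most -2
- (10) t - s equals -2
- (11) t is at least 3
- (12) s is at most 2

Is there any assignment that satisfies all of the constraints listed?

Unsatisfiable

From constraints 1 and 11: u ≥ t and t ≥ 3, so u ≥ 3. From constraints 8 and 12: u ≤ s and s ≤ 2, so u ≤ 2. But 2 < 3, so no value of u works.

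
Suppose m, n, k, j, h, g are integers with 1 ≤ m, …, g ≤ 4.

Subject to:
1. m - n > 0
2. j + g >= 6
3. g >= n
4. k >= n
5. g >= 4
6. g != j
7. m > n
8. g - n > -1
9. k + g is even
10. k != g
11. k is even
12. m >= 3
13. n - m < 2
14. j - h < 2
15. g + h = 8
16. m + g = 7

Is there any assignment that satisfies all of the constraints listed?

Try m = 3, n = 2, k = 2, j = 3, h = 4, g = 4.
Check constraint 1: m - n = 1; constraint 2: j + g = 7. The remaining constraints are straightforward to verify.

Satisfiable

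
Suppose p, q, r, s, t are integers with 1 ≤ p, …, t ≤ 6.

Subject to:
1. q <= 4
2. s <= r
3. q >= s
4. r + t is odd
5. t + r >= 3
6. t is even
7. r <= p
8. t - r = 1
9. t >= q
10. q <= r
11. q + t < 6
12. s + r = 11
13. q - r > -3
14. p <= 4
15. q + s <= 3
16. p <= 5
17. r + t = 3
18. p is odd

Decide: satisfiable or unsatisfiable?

From constraints 1 and 3: s ≤ q ≤ 4. From constraints 7 and 16: r ≤ p ≤ 5. Hence s + r ≤ 9. But constraint 12 requires s + r = 11, and 11 > 9. Contradiction.

Unsatisfiable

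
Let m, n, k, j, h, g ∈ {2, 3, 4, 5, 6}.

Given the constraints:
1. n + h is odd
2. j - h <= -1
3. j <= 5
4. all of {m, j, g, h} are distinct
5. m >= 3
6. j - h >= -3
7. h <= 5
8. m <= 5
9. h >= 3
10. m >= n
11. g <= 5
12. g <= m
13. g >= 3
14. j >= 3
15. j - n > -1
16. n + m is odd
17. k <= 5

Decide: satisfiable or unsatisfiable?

Unsatisfiable

Constraints 3, 5, 7, 8, 9, 11, 13, and 14 confine each of m, j, g, h to the 3 values {3, …, 5}.
Constraint 4 requires all 4 of them to be distinct, but only 3 values are available — impossible by the pigeonhole principle.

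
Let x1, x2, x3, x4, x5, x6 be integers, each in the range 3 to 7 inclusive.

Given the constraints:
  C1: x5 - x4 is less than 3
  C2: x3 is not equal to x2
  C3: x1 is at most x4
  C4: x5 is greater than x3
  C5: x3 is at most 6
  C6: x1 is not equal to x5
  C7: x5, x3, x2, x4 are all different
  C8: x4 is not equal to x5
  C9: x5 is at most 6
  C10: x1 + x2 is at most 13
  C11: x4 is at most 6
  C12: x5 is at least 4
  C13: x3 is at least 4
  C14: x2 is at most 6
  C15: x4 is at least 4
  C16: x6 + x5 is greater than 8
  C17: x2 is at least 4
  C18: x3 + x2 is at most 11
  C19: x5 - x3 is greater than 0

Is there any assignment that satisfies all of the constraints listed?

Constraints 5, 9, 11, 12, 13, 14, 15, and 17 confine each of x5, x3, x2, x4 to the 3 values {4, …, 6}.
Constraint 7 requires all 4 of them to be distinct, but only 3 values are available — impossible by the pigeonhole principle.

Unsatisfiable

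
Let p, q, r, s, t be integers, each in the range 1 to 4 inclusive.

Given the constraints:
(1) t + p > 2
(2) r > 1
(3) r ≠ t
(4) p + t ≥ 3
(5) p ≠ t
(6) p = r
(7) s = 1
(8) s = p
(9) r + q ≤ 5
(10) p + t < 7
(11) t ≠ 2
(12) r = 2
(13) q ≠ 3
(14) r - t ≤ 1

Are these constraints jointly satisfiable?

Unsatisfiable

Constraint 7 fixes s = 1 and constraint 12 fixes r = 2. Constraints 6 and 8 give s = p = r, so s = r. But 1 ≠ 2 — contradiction.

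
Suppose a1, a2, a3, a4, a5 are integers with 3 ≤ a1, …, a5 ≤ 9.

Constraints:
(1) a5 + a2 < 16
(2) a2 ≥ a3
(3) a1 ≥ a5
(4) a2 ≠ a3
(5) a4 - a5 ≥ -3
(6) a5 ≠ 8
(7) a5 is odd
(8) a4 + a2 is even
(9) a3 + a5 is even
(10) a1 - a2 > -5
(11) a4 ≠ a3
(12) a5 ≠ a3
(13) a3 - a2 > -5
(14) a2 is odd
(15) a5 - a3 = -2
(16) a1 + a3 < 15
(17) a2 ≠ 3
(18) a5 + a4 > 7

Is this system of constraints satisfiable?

Satisfiable

Take a1 = 5, a2 = 9, a3 = 7, a4 = 3, a5 = 5. Then constraint 1: a5 + a2 = 14; constraint 5: a4 - a5 = -2; constraint 10: a1 - a2 = -4, and every other listed constraint is also met.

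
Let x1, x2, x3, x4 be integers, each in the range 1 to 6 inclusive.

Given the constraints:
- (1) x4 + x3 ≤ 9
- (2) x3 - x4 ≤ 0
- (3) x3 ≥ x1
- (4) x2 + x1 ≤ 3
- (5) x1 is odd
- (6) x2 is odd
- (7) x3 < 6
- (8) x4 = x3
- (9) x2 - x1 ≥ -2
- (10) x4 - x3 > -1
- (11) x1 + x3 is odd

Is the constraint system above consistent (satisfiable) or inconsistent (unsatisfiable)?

One satisfying assignment is x1 = 1, x2 = 1, x3 = 4, x4 = 4.
For the less obvious constraints — constraint 1: x4 + x3 = 8; constraint 2: x3 - x4 = 0; constraint 4: x2 + x1 = 2 — and the others hold by inspection.

Satisfiable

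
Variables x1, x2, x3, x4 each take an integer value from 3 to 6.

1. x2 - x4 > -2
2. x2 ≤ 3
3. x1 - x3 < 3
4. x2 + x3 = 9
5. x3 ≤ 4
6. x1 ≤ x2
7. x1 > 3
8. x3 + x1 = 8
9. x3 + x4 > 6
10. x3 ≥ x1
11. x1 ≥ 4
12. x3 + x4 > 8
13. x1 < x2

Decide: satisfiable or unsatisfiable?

Unsatisfiable

From constraint 5: x3 ≤ 4. From constraints 2 and 6: x1 ≤ x2 ≤ 3. Hence x3 + x1 ≤ 7. But constraint 8 requires x3 + x1 = 8, and 8 > 7. Contradiction.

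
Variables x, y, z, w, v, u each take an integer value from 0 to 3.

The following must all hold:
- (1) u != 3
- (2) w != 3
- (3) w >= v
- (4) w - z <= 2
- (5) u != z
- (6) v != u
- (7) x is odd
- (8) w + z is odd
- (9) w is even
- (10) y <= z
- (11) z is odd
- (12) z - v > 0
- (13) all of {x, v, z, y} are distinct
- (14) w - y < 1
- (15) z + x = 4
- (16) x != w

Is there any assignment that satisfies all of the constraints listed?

Satisfiable

Try x = 1, y = 2, z = 3, w = 2, v = 0, u = 1.
Check constraint 4: w - z = -1; constraint 12: z - v = 3; constraint 14: w - y = 0. The remaining constraints are straightforward to verify.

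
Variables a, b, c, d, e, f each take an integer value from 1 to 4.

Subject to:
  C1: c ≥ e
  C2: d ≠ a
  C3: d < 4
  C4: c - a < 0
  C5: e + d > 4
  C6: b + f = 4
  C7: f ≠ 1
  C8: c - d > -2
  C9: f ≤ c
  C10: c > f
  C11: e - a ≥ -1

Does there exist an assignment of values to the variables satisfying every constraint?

Try a = 4, b = 2, c = 3, d = 3, e = 3, f = 2.
Check constraint 4: c - a = -1; constraint 5: e + d = 6; constraint 6: b + f = 4. The remaining constraints are straightforward to verify.

Satisfiable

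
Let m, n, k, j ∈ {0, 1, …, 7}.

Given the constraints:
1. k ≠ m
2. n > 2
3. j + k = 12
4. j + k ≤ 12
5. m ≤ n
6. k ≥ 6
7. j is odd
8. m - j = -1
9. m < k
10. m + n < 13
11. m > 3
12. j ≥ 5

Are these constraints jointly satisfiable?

Satisfiable

Setting (m, n, k, j) = (4, 6, 7, 5) satisfies everything: constraint 3: j + k = 12; constraint 4: j + k = 12, and the others follow.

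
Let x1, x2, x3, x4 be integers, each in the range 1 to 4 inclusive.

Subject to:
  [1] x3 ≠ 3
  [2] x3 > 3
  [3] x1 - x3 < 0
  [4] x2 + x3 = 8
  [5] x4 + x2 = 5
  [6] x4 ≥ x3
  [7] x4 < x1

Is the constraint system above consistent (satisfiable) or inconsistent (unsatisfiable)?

Unsatisfiable

Constraints 3, 6, and 7 give x4 < x1, x1 < x3, x3 ≤ x4. Chaining: x4 < x1 < x3 ≤ x4, which forces x4 < x4 — impossible.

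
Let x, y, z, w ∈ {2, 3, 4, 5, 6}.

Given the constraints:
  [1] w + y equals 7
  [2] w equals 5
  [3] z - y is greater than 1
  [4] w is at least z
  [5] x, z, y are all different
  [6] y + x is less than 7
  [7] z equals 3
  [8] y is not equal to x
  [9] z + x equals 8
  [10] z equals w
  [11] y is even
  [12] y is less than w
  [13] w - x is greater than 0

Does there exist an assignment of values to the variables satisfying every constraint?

Unsatisfiable

Constraint 7 fixes z = 3 and constraint 2 fixes w = 5, but constraint 10 requires z = w. Since 3 ≠ 5, contradiction.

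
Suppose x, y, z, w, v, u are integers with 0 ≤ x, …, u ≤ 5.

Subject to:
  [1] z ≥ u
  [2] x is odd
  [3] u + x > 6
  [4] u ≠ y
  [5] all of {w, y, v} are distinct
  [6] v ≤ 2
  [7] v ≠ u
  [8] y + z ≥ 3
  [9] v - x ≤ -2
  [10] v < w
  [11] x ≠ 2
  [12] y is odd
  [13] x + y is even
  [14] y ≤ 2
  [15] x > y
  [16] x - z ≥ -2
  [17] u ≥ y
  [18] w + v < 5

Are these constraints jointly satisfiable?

Setting (x, y, z, w, v, u) = (3, 1, 4, 3, 0, 4) satisfies everything: constraint 3: u + x = 7; constraint 8: y + z = 5, and the others follow.

Satisfiable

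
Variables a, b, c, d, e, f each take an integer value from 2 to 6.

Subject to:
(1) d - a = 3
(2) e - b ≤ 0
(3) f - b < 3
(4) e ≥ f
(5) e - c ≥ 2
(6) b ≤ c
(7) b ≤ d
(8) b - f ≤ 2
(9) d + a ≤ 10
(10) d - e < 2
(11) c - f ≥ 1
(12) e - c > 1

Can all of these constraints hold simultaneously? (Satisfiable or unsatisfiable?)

Unsatisfiable

Constraints 2, 5, 8, and 11 give c − f ≥ 1, f − b ≥ -2, b − e ≥ 0, e − c ≥ 2.
Adding all 4 inequalities: the left sides telescope to 0, and the right sides sum to 1 + (-2) + 0 + 2 = 1. So 0 ≥ 1, which is false.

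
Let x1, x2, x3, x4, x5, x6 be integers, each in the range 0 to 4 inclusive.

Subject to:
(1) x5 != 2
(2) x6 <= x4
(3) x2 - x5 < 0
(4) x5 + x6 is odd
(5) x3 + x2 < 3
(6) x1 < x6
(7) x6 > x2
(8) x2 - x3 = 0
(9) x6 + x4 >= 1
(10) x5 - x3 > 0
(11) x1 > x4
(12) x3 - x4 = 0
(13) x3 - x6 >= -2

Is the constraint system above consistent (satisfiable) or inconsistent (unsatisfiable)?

Constraints 2, 6, and 11 give x4 < x1, x1 < x6, x6 ≤ x4. Chaining: x4 < x1 < x6 ≤ x4, which forces x4 < x4 — impossible.

Unsatisfiable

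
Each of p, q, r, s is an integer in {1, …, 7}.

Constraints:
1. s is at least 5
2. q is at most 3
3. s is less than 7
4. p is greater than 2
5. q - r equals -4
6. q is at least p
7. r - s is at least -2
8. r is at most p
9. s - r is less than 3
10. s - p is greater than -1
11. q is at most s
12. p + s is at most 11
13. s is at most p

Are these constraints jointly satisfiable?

Unsatisfiable

From constraints 1 and 13: p ≥ s and s ≥ 5, so p ≥ 5. From constraints 2 and 6: p ≤ q and q ≤ 3, so p ≤ 3. But 3 < 5, so no value of p works.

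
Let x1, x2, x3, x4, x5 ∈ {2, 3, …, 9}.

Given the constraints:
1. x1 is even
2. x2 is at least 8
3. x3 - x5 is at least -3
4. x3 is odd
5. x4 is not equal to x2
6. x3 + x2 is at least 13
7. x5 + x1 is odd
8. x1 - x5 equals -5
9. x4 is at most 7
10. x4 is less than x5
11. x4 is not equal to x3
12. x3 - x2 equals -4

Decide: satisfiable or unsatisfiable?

Satisfiable

One satisfying assignment is x1 = 2, x2 = 9, x3 = 5, x4 = 3, x5 = 7.
For the less obvious constraints — constraint 3: x3 - x5 = -2; constraint 6: x3 + x2 = 14; constraint 8: x1 - x5 = -5 — and the others hold by inspection.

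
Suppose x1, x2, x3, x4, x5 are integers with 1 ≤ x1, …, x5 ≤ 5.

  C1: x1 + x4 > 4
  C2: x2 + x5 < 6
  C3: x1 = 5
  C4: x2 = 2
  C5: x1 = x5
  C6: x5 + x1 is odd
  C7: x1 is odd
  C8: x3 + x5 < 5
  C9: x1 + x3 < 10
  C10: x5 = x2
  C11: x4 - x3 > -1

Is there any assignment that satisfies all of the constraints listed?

Constraint 3 fixes x1 = 5 and constraint 4 fixes x2 = 2. Constraints 5 and 10 give x1 = x5 = x2, so x1 = x2. But 5 ≠ 2 — contradiction.

Unsatisfiable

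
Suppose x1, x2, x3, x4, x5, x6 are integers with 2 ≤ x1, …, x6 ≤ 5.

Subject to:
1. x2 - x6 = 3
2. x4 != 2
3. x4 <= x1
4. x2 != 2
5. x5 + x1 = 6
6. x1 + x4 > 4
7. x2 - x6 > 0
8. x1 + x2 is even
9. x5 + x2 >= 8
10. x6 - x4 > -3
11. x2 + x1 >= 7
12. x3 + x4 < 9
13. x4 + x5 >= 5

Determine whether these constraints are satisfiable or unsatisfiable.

Satisfiable

Setting (x1, x2, x3, x4, x5, x6) = (3, 5, 4, 3, 3, 2) satisfies everything: constraint 1: x2 - x6 = 3; constraint 5: x5 + x1 = 6, and the others follow.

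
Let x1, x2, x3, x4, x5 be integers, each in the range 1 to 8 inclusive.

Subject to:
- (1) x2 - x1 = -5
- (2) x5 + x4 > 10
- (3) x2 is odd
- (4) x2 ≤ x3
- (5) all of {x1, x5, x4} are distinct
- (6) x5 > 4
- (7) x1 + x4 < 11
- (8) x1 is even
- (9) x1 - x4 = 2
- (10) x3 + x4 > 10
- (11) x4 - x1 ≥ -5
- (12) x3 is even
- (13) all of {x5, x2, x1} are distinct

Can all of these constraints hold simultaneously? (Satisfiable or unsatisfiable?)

One satisfying assignment is x1 = 6, x2 = 1, x3 = 8, x4 = 4, x5 = 8.
For the less obvious constraints — constraint 1: x2 - x1 = -5; constraint 2: x5 + x4 = 12; constraint 7: x1 + x4 = 10 — and the others hold by inspection.

Satisfiable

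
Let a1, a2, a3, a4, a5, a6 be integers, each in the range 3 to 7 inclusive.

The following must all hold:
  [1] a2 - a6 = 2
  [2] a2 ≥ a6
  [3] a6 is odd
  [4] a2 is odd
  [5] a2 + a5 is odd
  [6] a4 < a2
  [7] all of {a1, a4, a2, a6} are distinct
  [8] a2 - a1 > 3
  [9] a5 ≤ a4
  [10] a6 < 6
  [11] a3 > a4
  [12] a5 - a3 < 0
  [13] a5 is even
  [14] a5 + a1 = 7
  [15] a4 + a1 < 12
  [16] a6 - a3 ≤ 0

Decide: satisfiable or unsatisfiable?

Satisfiable

Setting (a1, a2, a3, a4, a5, a6) = (3, 7, 7, 6, 4, 5) satisfies everything: constraint 1: a2 - a6 = 2; constraint 8: a2 - a1 = 4; constraint 12: a5 - a3 = -3, and the others follow.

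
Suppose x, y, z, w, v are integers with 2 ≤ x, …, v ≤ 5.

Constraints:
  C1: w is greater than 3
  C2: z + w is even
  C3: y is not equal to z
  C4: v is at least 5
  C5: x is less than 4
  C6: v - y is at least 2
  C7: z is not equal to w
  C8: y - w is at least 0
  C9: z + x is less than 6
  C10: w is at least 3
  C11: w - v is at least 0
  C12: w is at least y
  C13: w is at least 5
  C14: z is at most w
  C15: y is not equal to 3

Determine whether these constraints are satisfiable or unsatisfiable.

Constraints 6, 8, and 11 give y − w ≥ 0, w − v ≥ 0, v − y ≥ 2.
Adding all 3 inequalities: the left sides telescope to 0, and the right sides sum to 0 + 0 + 2 = 2. So 0 ≥ 2, which is false.

Unsatisfiable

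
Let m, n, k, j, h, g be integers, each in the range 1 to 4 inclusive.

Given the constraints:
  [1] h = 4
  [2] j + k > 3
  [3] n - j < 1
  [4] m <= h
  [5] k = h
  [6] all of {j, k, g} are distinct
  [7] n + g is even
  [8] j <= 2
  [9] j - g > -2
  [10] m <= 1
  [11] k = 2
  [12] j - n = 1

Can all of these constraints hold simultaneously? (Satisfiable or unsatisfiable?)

Unsatisfiable

Constraint 11 fixes k = 2 and constraint 1 fixes h = 4, but constraint 5 requires k = h. Since 2 ≠ 4, contradiction.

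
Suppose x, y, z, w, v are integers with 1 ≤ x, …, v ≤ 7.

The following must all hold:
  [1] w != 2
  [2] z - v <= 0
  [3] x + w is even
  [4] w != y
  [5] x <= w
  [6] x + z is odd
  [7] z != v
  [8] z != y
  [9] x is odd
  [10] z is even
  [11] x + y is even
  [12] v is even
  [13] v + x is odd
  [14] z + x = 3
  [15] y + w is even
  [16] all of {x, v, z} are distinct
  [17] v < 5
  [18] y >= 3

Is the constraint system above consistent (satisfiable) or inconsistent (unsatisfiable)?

Take x = 1, y = 7, z = 2, w = 3, v = 4. Then constraint 2: z - v = -2; constraint 14: z + x = 3; constraint 16: values 1, 4, 2 are distinct, and every other listed constraint is also met.

Satisfiable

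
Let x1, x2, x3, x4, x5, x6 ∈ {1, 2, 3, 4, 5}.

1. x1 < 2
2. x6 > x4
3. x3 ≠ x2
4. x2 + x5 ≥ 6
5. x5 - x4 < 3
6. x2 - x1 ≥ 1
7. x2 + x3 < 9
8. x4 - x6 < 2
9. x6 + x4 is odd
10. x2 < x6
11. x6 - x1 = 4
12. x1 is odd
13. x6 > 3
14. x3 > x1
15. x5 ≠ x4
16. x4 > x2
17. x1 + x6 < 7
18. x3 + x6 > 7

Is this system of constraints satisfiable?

Satisfiable

Try x1 = 1, x2 = 3, x3 = 5, x4 = 4, x5 = 5, x6 = 5.
Check constraint 4: x2 + x5 = 8; constraint 5: x5 - x4 = 1. The remaining constraints are straightforward to verify.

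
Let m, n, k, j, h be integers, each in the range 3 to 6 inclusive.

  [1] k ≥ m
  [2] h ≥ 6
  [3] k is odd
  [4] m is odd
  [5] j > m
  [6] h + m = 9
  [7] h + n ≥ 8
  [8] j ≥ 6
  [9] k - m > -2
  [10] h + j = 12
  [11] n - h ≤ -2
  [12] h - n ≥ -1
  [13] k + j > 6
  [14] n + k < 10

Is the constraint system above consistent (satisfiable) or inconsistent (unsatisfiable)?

Satisfiable

Setting (m, n, k, j, h) = (3, 4, 3, 6, 6) satisfies everything: constraint 6: h + m = 9; constraint 7: h + n = 10; constraint 9: k - m = 0, and the others follow.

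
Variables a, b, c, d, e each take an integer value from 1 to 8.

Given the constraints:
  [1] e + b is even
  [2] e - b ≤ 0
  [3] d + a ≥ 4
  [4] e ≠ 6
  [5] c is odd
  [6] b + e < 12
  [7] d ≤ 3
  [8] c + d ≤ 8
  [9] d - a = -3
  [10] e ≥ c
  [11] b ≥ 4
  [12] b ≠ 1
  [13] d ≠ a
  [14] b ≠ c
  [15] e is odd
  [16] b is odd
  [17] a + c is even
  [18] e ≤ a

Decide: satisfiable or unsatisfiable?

Setting (a, b, c, d, e) = (5, 5, 3, 2, 5) satisfies everything: constraint 2: e - b = 0; constraint 3: d + a = 7; constraint 6: b + e = 10, and the others follow.

Satisfiable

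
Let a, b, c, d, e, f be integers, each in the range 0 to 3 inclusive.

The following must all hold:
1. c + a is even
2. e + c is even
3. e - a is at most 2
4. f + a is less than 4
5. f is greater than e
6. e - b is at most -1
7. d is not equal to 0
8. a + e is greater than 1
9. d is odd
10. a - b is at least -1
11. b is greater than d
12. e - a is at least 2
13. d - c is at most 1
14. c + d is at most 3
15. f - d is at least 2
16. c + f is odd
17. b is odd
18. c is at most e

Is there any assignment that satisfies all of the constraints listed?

Unsatisfiable

Constraints 6, 10, and 12 give b − e ≥ 1, e − a ≥ 2, a − b ≥ -1.
Adding all 3 inequalities: the left sides telescope to 0, and the right sides sum to 1 + 2 + (-1) = 2. So 0 ≥ 2, which is false.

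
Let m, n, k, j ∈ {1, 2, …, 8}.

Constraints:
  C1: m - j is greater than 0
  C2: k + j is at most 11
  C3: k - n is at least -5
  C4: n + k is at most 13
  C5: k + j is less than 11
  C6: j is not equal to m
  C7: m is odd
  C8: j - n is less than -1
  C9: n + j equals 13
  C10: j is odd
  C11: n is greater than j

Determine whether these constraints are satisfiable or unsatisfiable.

Satisfiable

Setting (m, n, k, j) = (7, 8, 5, 5) satisfies everything: constraint 1: m - j = 2; constraint 2: k + j = 10; constraint 3: k - n = -3, and the others follow.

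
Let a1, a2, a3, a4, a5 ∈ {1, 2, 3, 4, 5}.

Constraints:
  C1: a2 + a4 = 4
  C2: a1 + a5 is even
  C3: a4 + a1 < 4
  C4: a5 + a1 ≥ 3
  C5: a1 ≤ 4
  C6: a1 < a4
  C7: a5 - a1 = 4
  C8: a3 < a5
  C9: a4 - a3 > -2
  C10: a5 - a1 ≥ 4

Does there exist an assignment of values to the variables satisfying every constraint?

Take a1 = 1, a2 = 2, a3 = 2, a4 = 2, a5 = 5. Then constraint 1: a2 + a4 = 4; constraint 3: a4 + a1 = 3, and every other listed constraint is also met.

Satisfiable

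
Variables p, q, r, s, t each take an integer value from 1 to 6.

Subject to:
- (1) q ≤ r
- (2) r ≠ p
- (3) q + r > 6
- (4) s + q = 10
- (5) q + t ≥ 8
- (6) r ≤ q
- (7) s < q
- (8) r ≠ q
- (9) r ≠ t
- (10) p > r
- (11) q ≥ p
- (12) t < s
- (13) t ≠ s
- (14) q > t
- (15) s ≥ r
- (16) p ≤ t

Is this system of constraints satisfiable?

Constraints 1, 7, 10, 12, and 16 give t < s, s < q, q ≤ r, r < p, p ≤ t. Chaining: t < s < q ≤ r < p ≤ t, which forces t < t — impossible.

Unsatisfiable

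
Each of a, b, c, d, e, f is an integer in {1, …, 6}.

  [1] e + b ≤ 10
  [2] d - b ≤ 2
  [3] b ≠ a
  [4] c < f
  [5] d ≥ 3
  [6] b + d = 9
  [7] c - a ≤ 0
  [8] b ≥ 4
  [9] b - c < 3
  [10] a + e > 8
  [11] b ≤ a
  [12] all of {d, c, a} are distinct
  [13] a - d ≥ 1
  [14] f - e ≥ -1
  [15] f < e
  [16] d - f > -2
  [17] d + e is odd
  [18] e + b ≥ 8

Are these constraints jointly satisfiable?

One satisfying assignment is a = 6, b = 5, c = 3, d = 4, e = 5, f = 4.
For the less obvious constraints — constraint 1: e + b = 10; constraint 2: d - b = -1; constraint 6: b + d = 9 — and the others hold by inspection.

Satisfiable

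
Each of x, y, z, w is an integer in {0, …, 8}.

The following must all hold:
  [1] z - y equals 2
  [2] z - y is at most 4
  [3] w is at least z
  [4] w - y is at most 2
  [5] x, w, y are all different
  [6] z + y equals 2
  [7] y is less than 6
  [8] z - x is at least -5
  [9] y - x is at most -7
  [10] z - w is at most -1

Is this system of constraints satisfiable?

Constraints 4, 8, 9, and 10 give y − w ≥ -2, w − z ≥ 1, z − x ≥ -5, x − y ≥ 7.
Adding all 4 inequalities: the left sides telescope to 0, and the right sides sum to (-2) + 1 + (-5) + 7 = 1. So 0 ≥ 1, which is false.

Unsatisfiable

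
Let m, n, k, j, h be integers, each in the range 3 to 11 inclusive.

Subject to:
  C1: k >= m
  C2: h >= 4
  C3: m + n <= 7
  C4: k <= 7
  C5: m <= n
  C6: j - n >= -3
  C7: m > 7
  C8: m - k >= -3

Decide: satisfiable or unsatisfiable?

From constraint 7: m ≥ 8. From constraints 1 and 4: m ≤ k and k ≤ 7, so m ≤ 7. But 7 < 8, so no value of m works.

Unsatisfiable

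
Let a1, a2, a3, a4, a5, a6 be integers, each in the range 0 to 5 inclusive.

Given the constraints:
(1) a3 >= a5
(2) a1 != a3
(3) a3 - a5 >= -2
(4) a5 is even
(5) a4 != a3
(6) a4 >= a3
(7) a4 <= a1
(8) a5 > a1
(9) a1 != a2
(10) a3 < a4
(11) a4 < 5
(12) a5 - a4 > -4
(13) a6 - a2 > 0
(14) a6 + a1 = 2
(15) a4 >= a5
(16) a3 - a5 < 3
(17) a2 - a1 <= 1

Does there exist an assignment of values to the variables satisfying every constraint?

Constraints 1, 7, 8, and 10 give a4 ≤ a1, a1 < a5, a5 ≤ a3, a3 < a4. Chaining: a4 ≤ a1 < a5 ≤ a3 < a4, which forces a4 < a4 — impossible.

Unsatisfiable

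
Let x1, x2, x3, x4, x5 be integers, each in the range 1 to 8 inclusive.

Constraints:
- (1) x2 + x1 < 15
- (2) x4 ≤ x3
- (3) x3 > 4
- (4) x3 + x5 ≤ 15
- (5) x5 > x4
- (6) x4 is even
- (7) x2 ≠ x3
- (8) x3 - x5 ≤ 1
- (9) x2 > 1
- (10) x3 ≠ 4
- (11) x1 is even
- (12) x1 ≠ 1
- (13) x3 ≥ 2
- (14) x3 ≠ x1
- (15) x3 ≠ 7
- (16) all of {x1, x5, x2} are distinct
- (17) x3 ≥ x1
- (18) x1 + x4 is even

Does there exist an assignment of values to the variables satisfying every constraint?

Take x1 = 4, x2 = 8, x3 = 6, x4 = 2, x5 = 6. Then constraint 1: x2 + x1 = 12; constraint 4: x3 + x5 = 12; constraint 8: x3 - x5 = 0, and every other listed constraint is also met.

Satisfiable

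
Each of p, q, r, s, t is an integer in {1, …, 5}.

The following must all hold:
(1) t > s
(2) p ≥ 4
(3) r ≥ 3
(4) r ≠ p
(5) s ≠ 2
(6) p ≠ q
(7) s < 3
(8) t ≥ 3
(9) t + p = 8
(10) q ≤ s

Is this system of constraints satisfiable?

Take p = 5, q = 1, r = 4, s = 1, t = 3. Then constraint 1: t = 3, s = 1; constraint 9: t + p = 8; constraint 10: q = 1, s = 1, and every other listed constraint is also met.

Satisfiable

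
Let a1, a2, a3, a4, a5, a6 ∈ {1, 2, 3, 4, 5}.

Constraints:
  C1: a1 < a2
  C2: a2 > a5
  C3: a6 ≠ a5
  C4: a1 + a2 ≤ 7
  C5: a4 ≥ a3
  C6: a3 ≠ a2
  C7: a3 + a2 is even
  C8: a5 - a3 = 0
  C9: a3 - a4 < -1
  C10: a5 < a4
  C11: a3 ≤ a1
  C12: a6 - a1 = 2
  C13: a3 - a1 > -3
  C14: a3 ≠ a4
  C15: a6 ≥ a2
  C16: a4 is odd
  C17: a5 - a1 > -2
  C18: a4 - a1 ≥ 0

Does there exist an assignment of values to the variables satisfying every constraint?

Satisfiable

Take a1 = 2, a2 = 3, a3 = 1, a4 = 3, a5 = 1, a6 = 4. Then constraint 4: a1 + a2 = 5; constraint 8: a5 - a3 = 0, and every other listed constraint is also met.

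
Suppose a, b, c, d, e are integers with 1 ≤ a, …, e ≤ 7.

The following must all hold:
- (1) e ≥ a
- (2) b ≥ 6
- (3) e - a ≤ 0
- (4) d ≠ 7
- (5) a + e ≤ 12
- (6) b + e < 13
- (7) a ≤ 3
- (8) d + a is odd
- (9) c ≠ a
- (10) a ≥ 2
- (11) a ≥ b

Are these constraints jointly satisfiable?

From constraint 2: b ≥ 6. From constraints 7 and 11: b ≤ a and a ≤ 3, so b ≤ 3. But 3 < 6, so no value of b works.

Unsatisfiable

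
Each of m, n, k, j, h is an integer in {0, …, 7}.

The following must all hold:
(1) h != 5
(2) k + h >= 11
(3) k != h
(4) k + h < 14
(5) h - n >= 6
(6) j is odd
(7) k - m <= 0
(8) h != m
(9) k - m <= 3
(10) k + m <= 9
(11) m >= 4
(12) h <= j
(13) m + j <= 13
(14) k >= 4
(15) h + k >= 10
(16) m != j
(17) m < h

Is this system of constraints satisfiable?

The assignment m = 4, n = 1, k = 4, j = 7, h = 7 works:
  constraint 2 holds since k + h = 11.
  constraint 4 holds since k + h = 11.
The rest check out directly.

Satisfiable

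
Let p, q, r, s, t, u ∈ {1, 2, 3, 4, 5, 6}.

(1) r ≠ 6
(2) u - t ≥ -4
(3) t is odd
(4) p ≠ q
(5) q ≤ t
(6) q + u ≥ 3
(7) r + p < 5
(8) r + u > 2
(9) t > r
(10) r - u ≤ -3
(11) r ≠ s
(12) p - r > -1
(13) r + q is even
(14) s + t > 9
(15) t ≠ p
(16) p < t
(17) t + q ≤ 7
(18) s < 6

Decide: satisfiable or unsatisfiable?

Satisfiable

Try p = 3, q = 1, r = 1, s = 5, t = 5, u = 4.
Check constraint 2: u - t = -1; constraint 6: q + u = 5; constraint 7: r + p = 4. The remaining constraints are straightforward to verify.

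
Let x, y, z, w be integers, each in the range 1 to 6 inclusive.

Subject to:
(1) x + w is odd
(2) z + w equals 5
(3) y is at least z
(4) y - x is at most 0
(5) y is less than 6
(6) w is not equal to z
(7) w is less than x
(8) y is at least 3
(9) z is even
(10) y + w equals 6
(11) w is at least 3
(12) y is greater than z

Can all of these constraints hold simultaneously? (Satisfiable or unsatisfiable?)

One satisfying assignment is x = 4, y = 3, z = 2, w = 3.
For the less obvious constraints — constraint 2: z + w = 5; constraint 4: y - x = -1; constraint 10: y + w = 6 — and the others hold by inspection.

Satisfiable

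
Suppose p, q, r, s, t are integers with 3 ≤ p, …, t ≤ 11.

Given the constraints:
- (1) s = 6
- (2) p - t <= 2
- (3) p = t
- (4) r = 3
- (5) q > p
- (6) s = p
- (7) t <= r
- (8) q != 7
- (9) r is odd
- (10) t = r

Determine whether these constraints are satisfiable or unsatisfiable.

Unsatisfiable

Constraint 1 fixes s = 6 and constraint 4 fixes r = 3. Constraints 3, 6, and 10 give s = p = t = r, so s = r. But 6 ≠ 3 — contradiction.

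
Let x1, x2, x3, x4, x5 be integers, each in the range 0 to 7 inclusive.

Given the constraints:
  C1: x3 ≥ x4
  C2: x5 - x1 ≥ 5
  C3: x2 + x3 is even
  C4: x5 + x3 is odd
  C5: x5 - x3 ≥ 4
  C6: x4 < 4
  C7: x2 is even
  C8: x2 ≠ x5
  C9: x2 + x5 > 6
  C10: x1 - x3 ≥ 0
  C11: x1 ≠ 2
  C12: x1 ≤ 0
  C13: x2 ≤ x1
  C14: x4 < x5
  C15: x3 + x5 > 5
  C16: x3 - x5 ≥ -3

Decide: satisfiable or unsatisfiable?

Constraints 2, 10, and 16 give x1 − x3 ≥ 0, x3 − x5 ≥ -3, x5 − x1 ≥ 5.
Adding all 3 inequalities: the left sides telescope to 0, and the right sides sum to 0 + (-3) + 5 = 2. So 0 ≥ 2, which is false.

Unsatisfiable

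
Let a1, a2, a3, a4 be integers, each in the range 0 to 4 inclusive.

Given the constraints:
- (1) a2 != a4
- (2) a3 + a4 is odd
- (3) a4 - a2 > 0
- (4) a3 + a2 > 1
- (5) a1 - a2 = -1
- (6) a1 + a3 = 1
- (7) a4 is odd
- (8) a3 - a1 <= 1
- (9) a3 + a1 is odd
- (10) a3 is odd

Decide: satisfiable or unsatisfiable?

Unsatisfiable

Constraint 10 makes a3 odd and constraint 7 makes a4 odd, so a3 + a4 must be even. Constraint 2 says a3 + a4 is odd — contradiction.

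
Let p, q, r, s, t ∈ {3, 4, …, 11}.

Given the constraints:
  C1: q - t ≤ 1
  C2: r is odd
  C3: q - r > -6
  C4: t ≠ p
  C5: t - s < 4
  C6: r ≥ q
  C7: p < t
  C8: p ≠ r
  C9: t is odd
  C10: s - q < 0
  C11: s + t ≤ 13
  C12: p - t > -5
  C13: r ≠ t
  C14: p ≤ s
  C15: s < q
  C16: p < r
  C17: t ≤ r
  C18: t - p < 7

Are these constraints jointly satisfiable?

One satisfying assignment is p = 3, q = 6, r = 11, s = 5, t = 7.
For the less obvious constraints — constraint 1: q - t = -1; constraint 3: q - r = -5 — and the others hold by inspection.

Satisfiable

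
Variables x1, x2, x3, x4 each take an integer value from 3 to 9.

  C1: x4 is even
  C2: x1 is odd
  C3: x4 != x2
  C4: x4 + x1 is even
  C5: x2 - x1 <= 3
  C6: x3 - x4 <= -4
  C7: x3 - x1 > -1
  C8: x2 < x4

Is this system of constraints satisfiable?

Unsatisfiable

Constraint 1 makes x4 even and constraint 2 makes x1 odd, so x4 + x1 must be odd. Constraint 4 says x4 + x1 is even — contradiction.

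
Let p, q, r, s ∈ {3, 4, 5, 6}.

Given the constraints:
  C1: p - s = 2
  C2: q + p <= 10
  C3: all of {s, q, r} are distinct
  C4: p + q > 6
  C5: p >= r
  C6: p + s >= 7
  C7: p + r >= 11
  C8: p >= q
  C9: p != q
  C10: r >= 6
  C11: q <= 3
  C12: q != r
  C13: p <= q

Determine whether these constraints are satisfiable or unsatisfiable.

From constraints 5 and 10: p ≥ r and r ≥ 6, so p ≥ 6. From constraints 11 and 13: p ≤ q and q ≤ 3, so p ≤ 3. But 3 < 6, so no value of p works.

Unsatisfiable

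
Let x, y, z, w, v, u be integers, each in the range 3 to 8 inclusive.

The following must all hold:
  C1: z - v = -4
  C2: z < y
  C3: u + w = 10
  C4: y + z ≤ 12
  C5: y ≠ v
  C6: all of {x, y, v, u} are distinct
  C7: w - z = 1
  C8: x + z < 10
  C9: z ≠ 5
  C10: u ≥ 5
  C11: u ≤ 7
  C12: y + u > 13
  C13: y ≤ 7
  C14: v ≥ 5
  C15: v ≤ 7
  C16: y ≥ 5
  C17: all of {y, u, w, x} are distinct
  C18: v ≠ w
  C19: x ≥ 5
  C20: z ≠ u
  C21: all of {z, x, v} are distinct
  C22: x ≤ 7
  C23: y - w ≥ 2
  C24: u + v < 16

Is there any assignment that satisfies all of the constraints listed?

Unsatisfiable

Constraints 10, 11, 13, 14, 15, 16, 19, and 22 confine each of x, y, v, u to the 3 values {5, …, 7}.
Constraint 6 requires all 4 of them to be distinct, but only 3 values are available — impossible by the pigeonhole principle.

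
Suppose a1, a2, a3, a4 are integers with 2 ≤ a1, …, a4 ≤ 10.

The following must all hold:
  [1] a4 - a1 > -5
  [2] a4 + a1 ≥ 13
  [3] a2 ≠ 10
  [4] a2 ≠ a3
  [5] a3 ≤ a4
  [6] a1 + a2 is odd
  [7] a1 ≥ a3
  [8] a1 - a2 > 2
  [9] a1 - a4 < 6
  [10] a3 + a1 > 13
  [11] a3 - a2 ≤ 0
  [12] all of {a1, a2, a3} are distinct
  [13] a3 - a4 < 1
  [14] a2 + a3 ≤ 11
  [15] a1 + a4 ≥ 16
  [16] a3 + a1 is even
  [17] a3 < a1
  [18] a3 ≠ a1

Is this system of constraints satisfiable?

Satisfiable

Take a1 = 10, a2 = 5, a3 = 4, a4 = 6. Then constraint 1: a4 - a1 = -4; constraint 2: a4 + a1 = 16, and every other listed constraint is also met.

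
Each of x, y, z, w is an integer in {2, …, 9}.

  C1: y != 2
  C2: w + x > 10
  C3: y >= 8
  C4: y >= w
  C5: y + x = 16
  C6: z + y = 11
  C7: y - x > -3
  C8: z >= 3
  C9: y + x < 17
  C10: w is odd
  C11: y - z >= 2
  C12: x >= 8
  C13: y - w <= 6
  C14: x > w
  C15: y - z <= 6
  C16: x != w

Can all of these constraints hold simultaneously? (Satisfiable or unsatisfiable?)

Take x = 8, y = 8, z = 3, w = 3. Then constraint 2: w + x = 11; constraint 5: y + x = 16; constraint 6: z + y = 11, and every other listed constraint is also met.

Satisfiable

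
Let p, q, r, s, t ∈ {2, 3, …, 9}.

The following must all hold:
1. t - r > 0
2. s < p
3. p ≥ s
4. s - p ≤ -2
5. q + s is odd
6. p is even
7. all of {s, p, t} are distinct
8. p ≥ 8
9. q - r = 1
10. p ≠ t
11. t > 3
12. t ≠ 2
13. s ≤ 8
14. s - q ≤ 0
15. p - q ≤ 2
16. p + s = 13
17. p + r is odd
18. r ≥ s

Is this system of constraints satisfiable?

The assignment p = 8, q = 6, r = 5, s = 5, t = 6 works:
  constraint 1 holds since t - r = 1.
  constraint 4 holds since s - p = -3.
  constraint 9 holds since q - r = 1.
The rest check out directly.

Satisfiable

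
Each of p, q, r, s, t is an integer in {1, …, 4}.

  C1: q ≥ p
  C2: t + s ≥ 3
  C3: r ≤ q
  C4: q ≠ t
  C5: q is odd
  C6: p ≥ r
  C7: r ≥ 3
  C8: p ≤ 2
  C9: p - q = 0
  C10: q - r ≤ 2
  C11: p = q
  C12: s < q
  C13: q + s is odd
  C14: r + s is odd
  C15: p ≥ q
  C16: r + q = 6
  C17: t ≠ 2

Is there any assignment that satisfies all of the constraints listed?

Unsatisfiable

From constraints 3 and 7: q ≥ r and r ≥ 3, so q ≥ 3. From constraints 8 and 15: q ≤ p and p ≤ 2, so q ≤ 2. But 2 < 3, so no value of q works.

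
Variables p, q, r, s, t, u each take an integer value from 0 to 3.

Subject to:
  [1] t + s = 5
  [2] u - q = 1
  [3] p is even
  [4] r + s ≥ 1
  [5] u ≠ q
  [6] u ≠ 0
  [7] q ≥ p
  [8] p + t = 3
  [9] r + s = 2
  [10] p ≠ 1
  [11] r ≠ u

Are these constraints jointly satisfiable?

Satisfiable

Take p = 0, q = 0, r = 0, s = 2, t = 3, u = 1. Then constraint 1: t + s = 5; constraint 2: u - q = 1; constraint 4: r + s = 2, and every other listed constraint is also met.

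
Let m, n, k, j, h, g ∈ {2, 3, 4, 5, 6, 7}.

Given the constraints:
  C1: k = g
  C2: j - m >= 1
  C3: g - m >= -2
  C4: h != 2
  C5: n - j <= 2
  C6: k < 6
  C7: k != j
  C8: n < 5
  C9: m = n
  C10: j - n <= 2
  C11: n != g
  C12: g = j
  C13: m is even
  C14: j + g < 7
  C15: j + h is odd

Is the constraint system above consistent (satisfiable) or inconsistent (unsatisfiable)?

From constraints 1 and 12, k = g = j, so k = j. But constraint 7 says k ≠ j. Contradiction.

Unsatisfiable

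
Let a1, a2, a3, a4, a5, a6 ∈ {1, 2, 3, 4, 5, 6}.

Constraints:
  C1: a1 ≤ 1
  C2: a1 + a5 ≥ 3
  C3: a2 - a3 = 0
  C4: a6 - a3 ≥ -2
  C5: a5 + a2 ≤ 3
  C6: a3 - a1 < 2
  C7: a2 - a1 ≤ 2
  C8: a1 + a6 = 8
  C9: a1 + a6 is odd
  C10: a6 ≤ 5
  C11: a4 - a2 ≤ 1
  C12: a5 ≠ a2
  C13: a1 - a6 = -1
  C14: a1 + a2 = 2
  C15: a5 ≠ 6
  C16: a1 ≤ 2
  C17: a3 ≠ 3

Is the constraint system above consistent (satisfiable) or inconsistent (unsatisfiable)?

Unsatisfiable

From constraint 1: a1 ≤ 1. From constraint 10: a6 ≤ 5. Hence a1 + a6 ≤ 6. But constraint 8 requires a1 + a6 = 8, and 8 > 6. Contradiction.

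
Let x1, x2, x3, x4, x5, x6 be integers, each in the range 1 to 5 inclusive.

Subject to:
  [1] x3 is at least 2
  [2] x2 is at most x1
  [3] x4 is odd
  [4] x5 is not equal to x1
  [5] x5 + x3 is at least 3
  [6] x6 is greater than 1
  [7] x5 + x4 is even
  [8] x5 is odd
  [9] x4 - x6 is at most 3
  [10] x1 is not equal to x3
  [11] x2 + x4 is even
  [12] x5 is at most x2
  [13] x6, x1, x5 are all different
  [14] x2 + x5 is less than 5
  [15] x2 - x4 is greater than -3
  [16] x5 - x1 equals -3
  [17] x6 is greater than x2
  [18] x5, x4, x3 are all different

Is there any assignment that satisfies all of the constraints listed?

Satisfiable

Try x1 = 4, x2 = 1, x3 = 5, x4 = 3, x5 = 1, x6 = 2.
Check constraint 5: x5 + x3 = 6; constraint 9: x4 - x6 = 1. The remaining constraints are straightforward to verify.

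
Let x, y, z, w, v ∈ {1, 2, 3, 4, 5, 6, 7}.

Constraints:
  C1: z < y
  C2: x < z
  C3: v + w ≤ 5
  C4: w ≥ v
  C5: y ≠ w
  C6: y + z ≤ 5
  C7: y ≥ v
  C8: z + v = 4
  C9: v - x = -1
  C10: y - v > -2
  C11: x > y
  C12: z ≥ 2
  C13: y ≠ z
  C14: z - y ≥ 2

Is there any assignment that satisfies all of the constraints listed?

Constraints 1, 2, and 11 give z < y, y < x, x < z. Chaining: z < y < x < z, which forces z < z — impossible.

Unsatisfiable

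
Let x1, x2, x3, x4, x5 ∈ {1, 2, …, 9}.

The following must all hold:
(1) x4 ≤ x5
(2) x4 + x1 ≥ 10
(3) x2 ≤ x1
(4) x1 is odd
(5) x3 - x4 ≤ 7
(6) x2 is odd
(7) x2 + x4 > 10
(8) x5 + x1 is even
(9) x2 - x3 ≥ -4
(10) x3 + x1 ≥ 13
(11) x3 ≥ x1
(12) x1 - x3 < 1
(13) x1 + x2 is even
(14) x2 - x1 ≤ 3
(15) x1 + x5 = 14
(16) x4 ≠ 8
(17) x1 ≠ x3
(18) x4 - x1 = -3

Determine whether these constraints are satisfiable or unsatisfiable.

Satisfiable

Setting (x1, x2, x3, x4, x5) = (7, 7, 9, 4, 7) satisfies everything: constraint 2: x4 + x1 = 11; constraint 5: x3 - x4 = 5; constraint 7: x2 + x4 = 11, and the others follow.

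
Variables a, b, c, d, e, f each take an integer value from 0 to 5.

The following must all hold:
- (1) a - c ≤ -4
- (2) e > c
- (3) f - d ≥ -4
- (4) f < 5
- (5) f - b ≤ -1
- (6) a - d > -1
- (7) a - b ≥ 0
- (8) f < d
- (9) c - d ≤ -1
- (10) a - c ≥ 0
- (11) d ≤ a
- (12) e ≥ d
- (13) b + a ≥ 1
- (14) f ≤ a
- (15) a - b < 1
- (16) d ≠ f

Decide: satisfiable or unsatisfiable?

Constraints 1, 3, 5, 7, and 9 give c − a ≥ 4, a − b ≥ 0, b − f ≥ 1, f − d ≥ -4, d − c ≥ 1.
Adding all 5 inequalities: the left sides telescope to 0, and the right sides sum to 4 + 0 + 1 + (-4) + 1 = 2. So 0 ≥ 2, which is false.

Unsatisfiable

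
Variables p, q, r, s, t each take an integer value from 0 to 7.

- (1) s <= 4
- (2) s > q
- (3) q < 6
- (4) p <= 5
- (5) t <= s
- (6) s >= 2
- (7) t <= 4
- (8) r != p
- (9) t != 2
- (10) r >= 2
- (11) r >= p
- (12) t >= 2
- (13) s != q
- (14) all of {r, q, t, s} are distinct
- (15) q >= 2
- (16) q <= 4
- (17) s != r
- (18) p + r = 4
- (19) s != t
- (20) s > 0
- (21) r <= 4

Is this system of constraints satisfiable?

Constraints 1, 6, 7, 10, 12, 15, 16, and 21 confine each of r, q, t, s to the 3 values {2, …, 4}.
Constraint 14 requires all 4 of them to be distinct, but only 3 values are available — impossible by the pigeonhole principle.

Unsatisfiable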